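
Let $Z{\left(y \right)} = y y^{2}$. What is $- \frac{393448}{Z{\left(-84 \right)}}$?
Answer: $\frac{49181}{74088} \approx 0.66382$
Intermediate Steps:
$Z{\left(y \right)} = y^{3}$
$- \frac{393448}{Z{\left(-84 \right)}} = - \frac{393448}{\left(-84\right)^{3}} = - \frac{393448}{-592704} = \left(-393448\right) \left(- \frac{1}{592704}\right) = \frac{49181}{74088}$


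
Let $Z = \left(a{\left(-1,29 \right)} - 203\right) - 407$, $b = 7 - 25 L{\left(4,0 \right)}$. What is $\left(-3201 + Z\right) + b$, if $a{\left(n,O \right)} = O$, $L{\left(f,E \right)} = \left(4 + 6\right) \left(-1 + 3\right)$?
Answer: $-4275$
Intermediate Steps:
$L{\left(f,E \right)} = 20$ ($L{\left(f,E \right)} = 10 \cdot 2 = 20$)
$b = -493$ ($b = 7 - 500 = -493$)
$Z = -581$ ($Z = \left(29 - 203\right) - 407 = -174 - 407 = -581$)
$\left(-3201 + Z\right) + b = \left(-3201 - 581\right) - 493 = -3782 - 493 = -4275$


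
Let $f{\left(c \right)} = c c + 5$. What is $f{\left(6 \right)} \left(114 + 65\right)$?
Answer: $7339$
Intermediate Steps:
$f{\left(c \right)} = 5 + c^{2}$ ($f{\left(c \right)} = c^{2} + 5 = 5 + c^{2}$)
$f{\left(6 \right)} \left(114 + 65\right) = \left(5 + 6^{2}\right) \left(114 + 65\right) = \left(5 + 36\right) 179 = 41 \cdot 179 = 7339$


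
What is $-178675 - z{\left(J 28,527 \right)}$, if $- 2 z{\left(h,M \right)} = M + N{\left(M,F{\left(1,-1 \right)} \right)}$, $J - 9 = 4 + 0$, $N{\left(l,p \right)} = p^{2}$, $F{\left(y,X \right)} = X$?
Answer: $-178411$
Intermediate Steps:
$J = 13$ ($J = 9 + \left(4 + 0\right) = 9 + 4 = 13$)
$z{\left(h,M \right)} = - \frac{1}{2} - \frac{M}{2}$ ($z{\left(h,M \right)} = - \frac{M + \left(-1\right)^{2}}{2} = - \frac{M + 1}{2} = - \frac{1 + M}{2} = - \frac{1}{2} - \frac{M}{2}$)
$-178675 - z{\left(J 28,527 \right)} = -178675 - \left(- \frac{1}{2} - \frac{527}{2}\right) = -178675 - -264 = -178675 + 264 = -178411$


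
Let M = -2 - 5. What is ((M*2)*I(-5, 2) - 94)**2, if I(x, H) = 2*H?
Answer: 22500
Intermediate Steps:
M = -7
((M*2)*I(-5, 2) - 94)**2 = ((-7*2)*(2*2) - 94)**2 = (-14*4 - 94)**2 = (-56 - 94)**2 = (-150)**2 = 22500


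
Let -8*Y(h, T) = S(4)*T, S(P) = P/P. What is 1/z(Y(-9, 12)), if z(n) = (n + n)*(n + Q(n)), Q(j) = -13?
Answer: 2/87 ≈ 0.022988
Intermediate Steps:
S(P) = 1
Y(h, T) = -T/8
z(n) = 2*n*(-13 + n) (z(n) = (n + n)*(n - 13) = (2*n)*(-13 + n) = 2*n*(-13 + n))
1/z(Y(-9, 12)) = 1/(2*(-1/8*12)*(-13 - 1/8*12)) = 1/(2*(-3/2)*(-13 - 3/2)) = 1/(2*(-3/2)*(-29/2)) = 1/(87/2) = 2/87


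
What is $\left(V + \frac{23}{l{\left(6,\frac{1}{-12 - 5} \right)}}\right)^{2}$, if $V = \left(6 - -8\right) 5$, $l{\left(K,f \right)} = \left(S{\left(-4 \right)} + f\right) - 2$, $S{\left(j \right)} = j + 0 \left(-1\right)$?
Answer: $\frac{46498761}{10609} \approx 4383.0$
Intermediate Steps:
$S{\left(j \right)} = j$ ($S{\left(j \right)} = j + 0 = j$)
$l{\left(K,f \right)} = -6 + f$ ($l{\left(K,f \right)} = \left(-4 + f\right) - 2 = -6 + f$)
$V = 70$ ($V = \left(6 + 8\right) 5 = 14 \cdot 5 = 70$)
$\left(V + \frac{23}{l{\left(6,\frac{1}{-12 - 5} \right)}}\right)^{2} = \left(70 + \frac{23}{-6 + \frac{1}{-12 - 5}}\right)^{2} = \left(70 + \frac{23}{-6 + \frac{1}{-17}}\right)^{2} = \left(70 + \frac{23}{-6 - \frac{1}{17}}\right)^{2} = \left(70 + \frac{23}{- \frac{103}{17}}\right)^{2} = \left(70 + 23 \left(- \frac{17}{103}\right)\right)^{2} = \left(70 - \frac{391}{103}\right)^{2} = \left(\frac{6819}{103}\right)^{2} = \frac{46498761}{10609}$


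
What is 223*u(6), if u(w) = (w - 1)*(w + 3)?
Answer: 10035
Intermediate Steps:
u(w) = (-1 + w)*(3 + w)
223*u(6) = 223*(-3 + 6² + 2*6) = 223*(-3 + 36 + 12) = 223*45 = 10035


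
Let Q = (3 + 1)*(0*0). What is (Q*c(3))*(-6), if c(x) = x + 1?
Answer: 0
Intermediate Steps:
Q = 0 (Q = 4*0 = 0)
c(x) = 1 + x
(Q*c(3))*(-6) = (0*(1 + 3))*(-6) = (0*4)*(-6) = 0*(-6) = 0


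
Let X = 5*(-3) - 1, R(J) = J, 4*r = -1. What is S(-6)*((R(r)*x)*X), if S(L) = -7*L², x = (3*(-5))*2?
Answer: 30240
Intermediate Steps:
r = -¼ (r = (¼)*(-1) = -¼ ≈ -0.25000)
x = -30 (x = -15*2 = -30)
X = -16 (X = -15 - 1 = -16)
S(-6)*((R(r)*x)*X) = (-7*(-6)²)*(-¼*(-30)*(-16)) = (-7*36)*((15/2)*(-16)) = -252*(-120) = 30240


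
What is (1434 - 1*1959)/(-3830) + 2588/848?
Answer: 258931/81196 ≈ 3.1890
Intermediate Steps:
(1434 - 1*1959)/(-3830) + 2588/848 = (1434 - 1959)*(-1/3830) + 2588*(1/848) = -525*(-1/3830) + 647/212 = 105/766 + 647/212 = 258931/81196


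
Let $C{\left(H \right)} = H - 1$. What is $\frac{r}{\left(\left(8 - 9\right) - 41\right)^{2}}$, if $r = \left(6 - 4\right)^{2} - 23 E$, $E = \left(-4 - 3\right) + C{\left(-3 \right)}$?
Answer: $\frac{257}{1764} \approx 0.14569$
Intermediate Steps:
$C{\left(H \right)} = -1 + H$ ($C{\left(H \right)} = H - 1 = -1 + H$)
$E = -11$ ($E = \left(-4 - 3\right) - 4 = -7 - 4 = -11$)
$r = 257$ ($r = \left(6 - 4\right)^{2} - -253 = 2^{2} + 253 = 4 + 253 = 257$)
$\frac{r}{\left(\left(8 - 9\right) - 41\right)^{2}} = \frac{257}{\left(\left(8 - 9\right) - 41\right)^{2}} = \frac{257}{\left(-1 - 41\right)^{2}} = \frac{257}{\left(-42\right)^{2}} = \frac{257}{1764}$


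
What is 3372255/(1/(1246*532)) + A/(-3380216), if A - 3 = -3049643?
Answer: 944505623494722925/422527 ≈ 2.2354e+12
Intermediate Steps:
A = -3049640 (A = 3 - 3049643 = -3049640)
3372255/(1/(1246*532)) + A/(-3380216) = 3372255/(1/(1246*532)) - 3049640/(-3380216) = 3372255/(1/662872) - 3049640*(-1/3380216) = 3372255/(1/662872) + 381205/422527 = 3372255*662872 + 381205/422527 = 2235373416360 + 381205/422527 = 944505623494722925/422527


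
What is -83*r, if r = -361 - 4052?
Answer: 366279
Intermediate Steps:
r = -4413
-83*r = -83*(-4413) = 366279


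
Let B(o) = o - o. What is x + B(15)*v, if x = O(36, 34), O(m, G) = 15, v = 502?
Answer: 15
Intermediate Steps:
B(o) = 0
x = 15
x + B(15)*v = 15 + 0*502 = 15 + 0 = 15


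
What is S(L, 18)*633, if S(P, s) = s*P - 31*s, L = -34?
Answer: -740610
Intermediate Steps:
S(P, s) = -31*s + P*s (S(P, s) = P*s - 31*s = -31*s + P*s)
S(L, 18)*633 = (18*(-31 - 34))*633 = (18*(-65))*633 = -1170*633 = -740610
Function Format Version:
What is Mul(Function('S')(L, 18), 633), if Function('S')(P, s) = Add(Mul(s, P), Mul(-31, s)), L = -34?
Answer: -740610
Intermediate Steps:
Function('S')(P, s) = Add(Mul(-31, s), Mul(P, s)) (Function('S')(P, s) = Add(Mul(P, s), Mul(-31, s)) = Add(Mul(-31, s), Mul(P, s)))
Mul(Function('S')(L, 18), 633) = Mul(Mul(18, Add(-31, -34)), 633) = Mul(Mul(18, -65), 633) = Mul(-1170, 633) = -740610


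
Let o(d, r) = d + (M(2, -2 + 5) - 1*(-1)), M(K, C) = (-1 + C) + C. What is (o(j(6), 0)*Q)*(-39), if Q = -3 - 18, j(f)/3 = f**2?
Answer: 93366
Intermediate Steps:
j(f) = 3*f**2
M(K, C) = -1 + 2*C
o(d, r) = 6 + d (o(d, r) = d + ((-1 + 2*(-2 + 5)) - 1*(-1)) = d + ((-1 + 2*3) + 1) = d + ((-1 + 6) + 1) = d + (5 + 1) = d + 6 = 6 + d)
Q = -21
(o(j(6), 0)*Q)*(-39) = ((6 + 3*6**2)*(-21))*(-39) = ((6 + 3*36)*(-21))*(-39) = ((6 + 108)*(-21))*(-39) = (114*(-21))*(-39) = -2394*(-39) = 93366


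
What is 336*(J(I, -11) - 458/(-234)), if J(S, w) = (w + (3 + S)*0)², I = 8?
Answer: 1611232/39 ≈ 41314.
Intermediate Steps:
J(S, w) = w² (J(S, w) = (w + 0)² = w²)
336*(J(I, -11) - 458/(-234)) = 336*((-11)² - 458/(-234)) = 336*(121 - 458*(-1/234)) = 336*(121 + 229/117) = 336*(14386/117) = 1611232/39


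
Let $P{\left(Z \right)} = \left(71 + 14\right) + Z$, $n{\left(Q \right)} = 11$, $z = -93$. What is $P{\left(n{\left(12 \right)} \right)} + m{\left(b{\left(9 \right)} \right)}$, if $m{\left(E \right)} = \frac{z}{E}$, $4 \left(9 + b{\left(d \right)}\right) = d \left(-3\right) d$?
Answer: $\frac{292}{3} \approx 97.333$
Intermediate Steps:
$b{\left(d \right)} = -9 - \frac{3 d^{2}}{4}$ ($b{\left(d \right)} = -9 + \frac{d \left(-3\right) d}{4} = -9 + \frac{- 3 d d}{4} = -9 + \frac{\left(-3\right) d^{2}}{4} = -9 - \frac{3 d^{2}}{4}$)
$m{\left(E \right)} = - \frac{93}{E}$
$P{\left(Z \right)} = 85 + Z$
$P{\left(n{\left(12 \right)} \right)} + m{\left(b{\left(9 \right)} \right)} = \left(85 + 11\right) - \frac{93}{-9 - \frac{3 \cdot 9^{2}}{4}} = 96 - \frac{93}{-9 - \frac{243}{4}} = 96 - \frac{93}{- \frac{279}{4}} = 96 - - \frac{4}{3} = 96 + \frac{4}{3} = \frac{292}{3}$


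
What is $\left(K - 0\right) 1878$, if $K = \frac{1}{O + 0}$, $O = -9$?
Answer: $- \frac{626}{3} \approx -208.67$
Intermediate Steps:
$K = - \frac{1}{9}$ ($K = \frac{1}{-9 + 0} = \frac{1}{-9} = - \frac{1}{9} \approx -0.11111$)
$\left(K - 0\right) 1878 = \left(- \frac{1}{9} - 0\right) 1878 = \left(- \frac{1}{9} + 0\right) 1878 = \left(- \frac{1}{9}\right) 1878 = - \frac{626}{3}$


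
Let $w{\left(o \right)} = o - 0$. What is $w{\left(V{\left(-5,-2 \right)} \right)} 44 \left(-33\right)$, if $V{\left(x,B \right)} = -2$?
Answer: $2904$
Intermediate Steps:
$w{\left(o \right)} = o$ ($w{\left(o \right)} = o + 0 = o$)
$w{\left(V{\left(-5,-2 \right)} \right)} 44 \left(-33\right) = \left(-2\right) 44 \left(-33\right) = \left(-88\right) \left(-33\right) = 2904$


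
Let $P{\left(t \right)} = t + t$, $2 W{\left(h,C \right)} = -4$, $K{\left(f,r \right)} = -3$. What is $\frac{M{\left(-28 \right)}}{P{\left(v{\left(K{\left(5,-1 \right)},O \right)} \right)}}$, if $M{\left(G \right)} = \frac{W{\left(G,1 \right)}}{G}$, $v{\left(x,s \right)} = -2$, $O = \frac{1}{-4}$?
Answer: $- \frac{1}{56} \approx -0.017857$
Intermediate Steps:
$O = - \frac{1}{4} \approx -0.25$
$W{\left(h,C \right)} = -2$ ($W{\left(h,C \right)} = \frac{1}{2} \left(-4\right) = -2$)
$P{\left(t \right)} = 2 t$
$M{\left(G \right)} = - \frac{2}{G}$
$\frac{M{\left(-28 \right)}}{P{\left(v{\left(K{\left(5,-1 \right)},O \right)} \right)}} = \frac{\left(-2\right) \frac{1}{-28}}{2 \left(-2\right)} = \frac{\left(-2\right) \left(- \frac{1}{28}\right)}{-4} = \frac{1}{14} \left(- \frac{1}{4}\right) = - \frac{1}{56}$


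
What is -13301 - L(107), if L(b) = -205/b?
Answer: -1423002/107 ≈ -13299.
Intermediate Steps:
-13301 - L(107) = -13301 - (-205)/107 = -13301 - 1*(-205/107) = -13301 + 205/107 = -1423002/107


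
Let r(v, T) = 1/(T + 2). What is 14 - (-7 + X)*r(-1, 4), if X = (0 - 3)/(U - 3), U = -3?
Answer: 181/12 ≈ 15.083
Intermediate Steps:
X = ½ (X = (0 - 3)/(-3 - 3) = -3/(-6) = -3*(-⅙) = ½ ≈ 0.50000)
r(v, T) = 1/(2 + T)
14 - (-7 + X)*r(-1, 4) = 14 - (-7 + ½)/(2 + 4) = 14 - (-13)/(2*6) = 14 - 1*(-13/12) = 14 + 13/12 = 181/12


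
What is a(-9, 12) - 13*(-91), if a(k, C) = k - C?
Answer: 1162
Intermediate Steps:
a(-9, 12) - 13*(-91) = (-9 - 1*12) - 13*(-91) = (-9 - 12) + 1183 = -21 + 1183 = 1162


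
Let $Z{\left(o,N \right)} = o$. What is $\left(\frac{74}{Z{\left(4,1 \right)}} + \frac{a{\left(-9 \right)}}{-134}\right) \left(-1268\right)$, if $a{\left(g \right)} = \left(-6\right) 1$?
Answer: $- \frac{1575490}{67} \approx -23515.0$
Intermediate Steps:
$a{\left(g \right)} = -6$
$\left(\frac{74}{Z{\left(4,1 \right)}} + \frac{a{\left(-9 \right)}}{-134}\right) \left(-1268\right) = \left(\frac{74}{4} - \frac{6}{-134}\right) \left(-1268\right) = \left(74 \cdot \frac{1}{4} - - \frac{3}{67}\right) \left(-1268\right) = \left(\frac{37}{2} + \frac{3}{67}\right) \left(-1268\right) = \frac{2485}{134} \left(-1268\right) = - \frac{1575490}{67}$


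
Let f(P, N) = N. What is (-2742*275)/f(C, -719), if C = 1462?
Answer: 754050/719 ≈ 1048.7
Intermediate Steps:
(-2742*275)/f(C, -719) = -2742*275/(-719) = -754050*(-1/719) = 754050/719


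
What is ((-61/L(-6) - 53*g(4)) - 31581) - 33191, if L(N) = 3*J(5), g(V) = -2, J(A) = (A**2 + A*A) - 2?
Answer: -9311965/144 ≈ -64666.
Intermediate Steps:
J(A) = -2 + 2*A**2 (J(A) = (A**2 + A**2) - 2 = 2*A**2 - 2 = -2 + 2*A**2)
L(N) = 144 (L(N) = 3*(-2 + 2*5**2) = 3*(-2 + 2*25) = 3*(-2 + 50) = 3*48 = 144)
((-61/L(-6) - 53*g(4)) - 31581) - 33191 = ((-61/144 - 53*(-2)) - 31581) - 33191 = ((-61*1/144 + 106) - 31581) - 33191 = ((-61/144 + 106) - 31581) - 33191 = (15203/144 - 31581) - 33191 = -4532461/144 - 33191 = -9311965/144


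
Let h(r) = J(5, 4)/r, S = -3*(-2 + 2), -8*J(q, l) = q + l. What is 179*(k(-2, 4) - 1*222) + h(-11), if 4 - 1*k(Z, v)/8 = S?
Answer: -2992871/88 ≈ -34010.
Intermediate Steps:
J(q, l) = -l/8 - q/8 (J(q, l) = -(q + l)/8 = -(l + q)/8 = -l/8 - q/8)
S = 0 (S = -3*0 = 0)
k(Z, v) = 32 (k(Z, v) = 32 - 8*0 = 32 + 0 = 32)
h(r) = -9/(8*r) (h(r) = (-⅛*4 - ⅛*5)/r = (-½ - 5/8)/r = -9/(8*r))
179*(k(-2, 4) - 1*222) + h(-11) = 179*(32 - 1*222) - 9/8/(-11) = 179*(32 - 222) - 9/8*(-1/11) = 179*(-190) + 9/88 = -34010 + 9/88 = -2992871/88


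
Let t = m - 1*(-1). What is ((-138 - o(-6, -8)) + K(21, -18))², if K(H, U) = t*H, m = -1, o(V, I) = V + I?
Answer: 15376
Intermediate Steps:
o(V, I) = I + V
t = 0 (t = -1 - 1*(-1) = -1 + 1 = 0)
K(H, U) = 0 (K(H, U) = 0*H = 0)
((-138 - o(-6, -8)) + K(21, -18))² = ((-138 - (-8 - 6)) + 0)² = ((-138 - 1*(-14)) + 0)² = ((-138 + 14) + 0)² = (-124 + 0)² = (-124)² = 15376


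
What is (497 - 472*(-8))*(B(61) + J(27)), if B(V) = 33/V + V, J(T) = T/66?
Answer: 355244401/1342 ≈ 2.6471e+5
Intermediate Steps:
J(T) = T/66 (J(T) = T*(1/66) = T/66)
B(V) = V + 33/V
(497 - 472*(-8))*(B(61) + J(27)) = (497 - 472*(-8))*((61 + 33/61) + (1/66)*27) = (497 + 3776)*((61 + 33*(1/61)) + 9/22) = 4273*((61 + 33/61) + 9/22) = 4273*(3754/61 + 9/22) = 4273*(83137/1342) = 355244401/1342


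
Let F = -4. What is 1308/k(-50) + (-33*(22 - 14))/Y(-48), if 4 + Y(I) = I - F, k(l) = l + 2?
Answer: -87/4 ≈ -21.750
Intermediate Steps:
k(l) = 2 + l
Y(I) = I (Y(I) = -4 + (I - 1*(-4)) = -4 + (I + 4) = -4 + (4 + I) = I)
1308/k(-50) + (-33*(22 - 14))/Y(-48) = 1308/(2 - 50) - 33*(22 - 14)/(-48) = 1308/(-48) - 33*8*(-1/48) = 1308*(-1/48) - 264*(-1/48) = -109/4 + 11/2 = -87/4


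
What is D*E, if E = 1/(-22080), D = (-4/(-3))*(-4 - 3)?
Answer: 7/16560 ≈ 0.00042271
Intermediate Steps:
D = -28/3 (D = -4*(-⅓)*(-7) = (4/3)*(-7) = -28/3 ≈ -9.3333)
E = -1/22080 ≈ -4.5290e-5
D*E = -28/3*(-1/22080) = 7/16560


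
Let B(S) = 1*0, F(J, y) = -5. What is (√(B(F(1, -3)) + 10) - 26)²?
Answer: (26 - √10)² ≈ 521.56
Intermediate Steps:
B(S) = 0
(√(B(F(1, -3)) + 10) - 26)² = (√(0 + 10) - 26)² = (√10 - 26)² = (-26 + √10)²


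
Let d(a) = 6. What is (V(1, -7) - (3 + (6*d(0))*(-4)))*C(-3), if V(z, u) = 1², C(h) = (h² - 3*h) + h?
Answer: 2130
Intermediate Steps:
C(h) = h² - 2*h
V(z, u) = 1
(V(1, -7) - (3 + (6*d(0))*(-4)))*C(-3) = (1 - (3 + (6*6)*(-4)))*(-3*(-2 - 3)) = (1 - (3 + 36*(-4)))*(-3*(-5)) = (1 - (3 - 144))*15 = (1 - 1*(-141))*15 = (1 + 141)*15 = 142*15 = 2130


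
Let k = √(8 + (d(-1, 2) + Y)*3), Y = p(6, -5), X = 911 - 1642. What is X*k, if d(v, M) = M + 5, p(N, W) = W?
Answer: -731*√14 ≈ -2735.2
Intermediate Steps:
X = -731
Y = -5
d(v, M) = 5 + M
k = √14 (k = √(8 + ((5 + 2) - 5)*3) = √(8 + (7 - 5)*3) = √(8 + 2*3) = √(8 + 6) = √14 ≈ 3.7417)
X*k = -731*√14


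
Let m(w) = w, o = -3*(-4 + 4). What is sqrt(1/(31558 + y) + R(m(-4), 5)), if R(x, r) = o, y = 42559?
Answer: sqrt(74117)/74117 ≈ 0.0036732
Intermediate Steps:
o = 0 (o = -3*0 = 0)
R(x, r) = 0
sqrt(1/(31558 + y) + R(m(-4), 5)) = sqrt(1/(31558 + 42559) + 0) = sqrt(1/74117 + 0) = sqrt(1/74117) = sqrt(74117)/74117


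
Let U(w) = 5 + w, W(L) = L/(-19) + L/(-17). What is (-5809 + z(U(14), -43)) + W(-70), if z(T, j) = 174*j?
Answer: -4290473/323 ≈ -13283.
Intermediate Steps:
W(L) = -36*L/323 (W(L) = L*(-1/19) + L*(-1/17) = -L/19 - L/17 = -36*L/323)
(-5809 + z(U(14), -43)) + W(-70) = (-5809 + 174*(-43)) - 36/323*(-70) = (-5809 - 7482) + 2520/323 = -13291 + 2520/323 = -4290473/323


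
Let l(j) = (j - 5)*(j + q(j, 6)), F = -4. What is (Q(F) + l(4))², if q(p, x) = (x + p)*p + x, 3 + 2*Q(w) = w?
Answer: 11449/4 ≈ 2862.3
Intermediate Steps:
Q(w) = -3/2 + w/2
q(p, x) = x + p*(p + x) (q(p, x) = (p + x)*p + x = p*(p + x) + x = x + p*(p + x))
l(j) = (-5 + j)*(6 + j² + 7*j) (l(j) = (j - 5)*(j + (6 + j² + j*6)) = (-5 + j)*(j + (6 + j² + 6*j)) = (-5 + j)*(6 + j² + 7*j))
(Q(F) + l(4))² = ((-3/2 + (½)*(-4)) + (-30 + 4³ - 29*4 + 2*4²))² = ((-3/2 - 2) + (-30 + 64 - 116 + 2*16))² = (-7/2 + (-30 + 64 - 116 + 32))² = (-7/2 - 50)² = (-107/2)² = 11449/4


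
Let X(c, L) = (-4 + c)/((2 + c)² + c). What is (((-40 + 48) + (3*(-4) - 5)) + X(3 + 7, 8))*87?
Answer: -60030/77 ≈ -779.61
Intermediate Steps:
X(c, L) = (-4 + c)/(c + (2 + c)²)
(((-40 + 48) + (3*(-4) - 5)) + X(3 + 7, 8))*87 = (((-40 + 48) + (3*(-4) - 5)) + (-4 + (3 + 7))/((3 + 7) + (2 + (3 + 7))²))*87 = ((8 + (-12 - 5)) + (-4 + 10)/(10 + (2 + 10)²))*87 = ((8 - 17) + 6/(10 + 12²))*87 = (-9 + 6/(10 + 144))*87 = (-9 + 6/154)*87 = (-9 + (1/154)*6)*87 = (-9 + 3/77)*87 = -690/77*87 = -60030/77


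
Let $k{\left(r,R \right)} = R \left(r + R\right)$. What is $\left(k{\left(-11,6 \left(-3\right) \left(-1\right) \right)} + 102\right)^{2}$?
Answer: $51984$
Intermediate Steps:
$k{\left(r,R \right)} = R \left(R + r\right)$
$\left(k{\left(-11,6 \left(-3\right) \left(-1\right) \right)} + 102\right)^{2} = \left(6 \left(-3\right) \left(-1\right) \left(6 \left(-3\right) \left(-1\right) - 11\right) + 102\right)^{2} = \left(\left(-18\right) \left(-1\right) \left(\left(-18\right) \left(-1\right) - 11\right) + 102\right)^{2} = \left(18 \left(18 - 11\right) + 102\right)^{2} = \left(18 \cdot 7 + 102\right)^{2} = \left(126 + 102\right)^{2} = 228^{2} = 51984$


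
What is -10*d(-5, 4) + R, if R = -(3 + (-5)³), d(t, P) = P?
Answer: 82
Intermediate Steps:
R = 122 (R = -(3 - 125) = -1*(-122) = 122)
-10*d(-5, 4) + R = -10*4 + 122 = -40 + 122 = 82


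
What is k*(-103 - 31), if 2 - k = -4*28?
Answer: -15276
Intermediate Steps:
k = 114 (k = 2 - (-4)*28 = 2 - 1*(-112) = 2 + 112 = 114)
k*(-103 - 31) = 114*(-103 - 31) = 114*(-134) = -15276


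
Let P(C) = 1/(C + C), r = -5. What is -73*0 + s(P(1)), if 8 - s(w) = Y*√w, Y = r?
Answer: 8 + 5*√2/2 ≈ 11.536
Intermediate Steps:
Y = -5
P(C) = 1/(2*C)
s(w) = 8 + 5*√w (s(w) = 8 - (-5)*√w = 8 + 5*√w)
-73*0 + s(P(1)) = -73*0 + (8 + 5*√((½)/1)) = 0 + (8 + 5*√((½)*1)) = 0 + (8 + 5*√(½)) = 0 + (8 + 5*(√2/2)) = 0 + (8 + 5*√2/2) = 8 + 5*√2/2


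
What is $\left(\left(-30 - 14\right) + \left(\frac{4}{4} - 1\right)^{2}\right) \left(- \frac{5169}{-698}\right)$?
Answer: $- \frac{113718}{349} \approx -325.84$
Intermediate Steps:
$\left(\left(-30 - 14\right) + \left(\frac{4}{4} - 1\right)^{2}\right) \left(- \frac{5169}{-698}\right) = \left(-44 + \left(4 \cdot \frac{1}{4} - 1\right)^{2}\right) \left(\left(-5169\right) \left(- \frac{1}{698}\right)\right) = \left(-44 + \left(1 - 1\right)^{2}\right) \frac{5169}{698} = \left(-44 + 0^{2}\right) \frac{5169}{698} = \left(-44 + 0\right) \frac{5169}{698} = \left(-44\right) \frac{5169}{698} = - \frac{113718}{349}$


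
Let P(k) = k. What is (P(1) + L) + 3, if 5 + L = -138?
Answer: -139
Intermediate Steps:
L = -143 (L = -5 - 138 = -143)
(P(1) + L) + 3 = (1 - 143) + 3 = -142 + 3 = -139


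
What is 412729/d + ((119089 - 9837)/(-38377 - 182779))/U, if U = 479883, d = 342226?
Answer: 842355396380045/698463553440174 ≈ 1.2060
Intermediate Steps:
412729/d + ((119089 - 9837)/(-38377 - 182779))/U = 412729/342226 + ((119089 - 9837)/(-38377 - 182779))/479883 = 412729*(1/342226) + (109252/(-221156))*(1/479883) = 412729/342226 + (109252*(-1/221156))*(1/479883) = 412729/342226 - 2101/4253*1/479883 = 412729/342226 - 2101/2040942399 = 842355396380045/698463553440174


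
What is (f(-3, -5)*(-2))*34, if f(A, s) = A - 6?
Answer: 612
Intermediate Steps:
f(A, s) = -6 + A
(f(-3, -5)*(-2))*34 = ((-6 - 3)*(-2))*34 = -9*(-2)*34 = 18*34 = 612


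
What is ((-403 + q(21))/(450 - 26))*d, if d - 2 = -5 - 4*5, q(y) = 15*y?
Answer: 253/53 ≈ 4.7736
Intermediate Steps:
d = -23 (d = 2 + (-5 - 4*5) = 2 + (-5 - 20) = 2 - 25 = -23)
((-403 + q(21))/(450 - 26))*d = ((-403 + 15*21)/(450 - 26))*(-23) = ((-403 + 315)/424)*(-23) = -88*1/424*(-23) = -11/53*(-23) = 253/53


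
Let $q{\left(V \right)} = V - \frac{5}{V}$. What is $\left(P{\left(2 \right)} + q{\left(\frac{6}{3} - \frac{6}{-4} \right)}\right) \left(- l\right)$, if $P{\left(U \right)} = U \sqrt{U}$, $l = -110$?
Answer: $\frac{1595}{7} + 220 \sqrt{2} \approx 538.98$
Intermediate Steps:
$P{\left(U \right)} = U^{\frac{3}{2}}$
$\left(P{\left(2 \right)} + q{\left(\frac{6}{3} - \frac{6}{-4} \right)}\right) \left(- l\right) = \left(2^{\frac{3}{2}} + \left(\left(\frac{6}{3} - \frac{6}{-4}\right) - \frac{5}{\frac{6}{3} - \frac{6}{-4}}\right)\right) \left(\left(-1\right) \left(-110\right)\right) = \left(2 \sqrt{2} + \left(\left(6 \cdot \frac{1}{3} - - \frac{3}{2}\right) - \frac{5}{6 \cdot \frac{1}{3} - - \frac{3}{2}}\right)\right) 110 = \left(2 \sqrt{2} + \left(\left(2 + \frac{3}{2}\right) - \frac{5}{2 + \frac{3}{2}}\right)\right) 110 = \left(2 \sqrt{2} + \left(\frac{7}{2} - \frac{5}{\frac{7}{2}}\right)\right) 110 = \left(2 \sqrt{2} + \left(\frac{7}{2} - \frac{10}{7}\right)\right) 110 = \left(2 \sqrt{2} + \frac{29}{14}\right) 110 = \left(\frac{29}{14} + 2 \sqrt{2}\right) 110 = \frac{1595}{7} + 220 \sqrt{2}$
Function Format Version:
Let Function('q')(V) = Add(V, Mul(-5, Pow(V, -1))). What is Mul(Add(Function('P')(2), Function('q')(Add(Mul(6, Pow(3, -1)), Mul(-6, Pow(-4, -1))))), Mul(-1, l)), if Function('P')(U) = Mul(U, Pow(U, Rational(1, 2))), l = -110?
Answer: Add(Rational(1595, 7), Mul(220, Pow(2, Rational(1, 2)))) ≈ 538.98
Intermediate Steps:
Function('P')(U) = Pow(U, Rational(3, 2))
Mul(Add(Function('P')(2), Function('q')(Add(Mul(6, Pow(3, -1)), Mul(-6, Pow(-4, -1))))), Mul(-1, l)) = Mul(Add(Pow(2, Rational(3, 2)), Add(Add(Mul(6, Pow(3, -1)), Mul(-6, Pow(-4, -1))), Mul(-5, Pow(Add(Mul(6, Pow(3, -1)), Mul(-6, Pow(-4, -1))), -1)))), Mul(-1, -110)) = Mul(Add(Mul(2, Pow(2, Rational(1, 2))), Add(Add(Mul(6, Rational(1, 3)), Mul(-6, Rational(-1, 4))), Mul(-5, Pow(Add(Mul(6, Rational(1, 3)), Mul(-6, Rational(-1, 4))), -1)))), 110) = Mul(Add(Mul(2, Pow(2, Rational(1, 2))), Add(Add(2, Rational(3, 2)), Mul(-5, Pow(Add(2, Rational(3, 2)), -1)))), 110) = Mul(Add(Mul(2, Pow(2, Rational(1, 2))), Add(Rational(7, 2), Mul(-5, Pow(Rational(7, 2), -1)))), 110) = Mul(Add(Mul(2, Pow(2, Rational(1, 2))), Add(Rational(7, 2), Mul(-5, Rational(2, 7)))), 110) = Mul(Add(Mul(2, Pow(2, Rational(1, 2))), Add(Rational(7, 2), Rational(-10, 7))), 110) = Mul(Add(Mul(2, Pow(2, Rational(1, 2))), Rational(29, 14)), 110) = Mul(Add(Rational(29, 14), Mul(2, Pow(2, Rational(1, 2)))), 110) = Add(Rational(1595, 7), Mul(220, Pow(2, Rational(1, 2))))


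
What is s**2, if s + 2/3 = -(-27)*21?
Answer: 2886601/9 ≈ 3.2073e+5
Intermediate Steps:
s = 1699/3 (s = -2/3 - (-27)*21 = -2/3 - 27*(-21) = -2/3 + 567 = 1699/3 ≈ 566.33)
s**2 = (1699/3)**2 = 2886601/9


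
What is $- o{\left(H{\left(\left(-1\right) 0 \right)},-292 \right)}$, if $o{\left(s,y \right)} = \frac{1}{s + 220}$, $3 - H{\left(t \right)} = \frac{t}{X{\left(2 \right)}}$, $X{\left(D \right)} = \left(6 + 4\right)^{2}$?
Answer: $- \frac{1}{223} \approx -0.0044843$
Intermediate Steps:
$X{\left(D \right)} = 100$ ($X{\left(D \right)} = 10^{2} = 100$)
$H{\left(t \right)} = 3 - \frac{t}{100}$
$o{\left(s,y \right)} = \frac{1}{220 + s}$
$- o{\left(H{\left(\left(-1\right) 0 \right)},-292 \right)} = - \frac{1}{220 + \left(3 - \frac{\left(-1\right) 0}{100}\right)} = - \frac{1}{220 + \left(3 - 0\right)} = - \frac{1}{220 + \left(3 + 0\right)} = - \frac{1}{220 + 3} = - \frac{1}{223}$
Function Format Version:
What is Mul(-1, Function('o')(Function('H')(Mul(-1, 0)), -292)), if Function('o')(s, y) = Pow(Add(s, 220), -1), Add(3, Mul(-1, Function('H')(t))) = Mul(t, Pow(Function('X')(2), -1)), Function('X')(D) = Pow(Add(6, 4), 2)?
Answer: Rational(-1, 223) ≈ -0.0044843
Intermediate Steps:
Function('X')(D) = 100 (Function('X')(D) = Pow(10, 2) = 100)
Function('H')(t) = Add(3, Mul(Rational(-1, 100), t)) (Function('H')(t) = Add(3, Mul(-1, Mul(t, Pow(100, -1)))) = Add(3, Mul(-1, Mul(t, Rational(1, 100)))) = Add(3, Mul(-1, Mul(Rational(1, 100), t))) = Add(3, Mul(Rational(-1, 100), t)))
Function('o')(s, y) = Pow(Add(220, s), -1)
Mul(-1, Function('o')(Function('H')(Mul(-1, 0)), -292)) = Mul(-1, Pow(Add(220, Add(3, Mul(Rational(-1, 100), Mul(-1, 0)))), -1)) = Mul(-1, Pow(Add(220, Add(3, Mul(Rational(-1, 100), 0))), -1)) = Mul(-1, Pow(Add(220, Add(3, 0)), -1)) = Mul(-1, Pow(Add(220, 3), -1)) = Mul(-1, Pow(223, -1)) = Mul(-1, Rational(1, 223)) = Rational(-1, 223)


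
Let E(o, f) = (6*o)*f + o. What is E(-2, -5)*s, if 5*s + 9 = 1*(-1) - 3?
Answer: -754/5 ≈ -150.80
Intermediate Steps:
s = -13/5 (s = -9/5 + (1*(-1) - 3)/5 = -9/5 + (-1 - 3)/5 = -9/5 + (1/5)*(-4) = -9/5 - 4/5 = -13/5 ≈ -2.6000)
E(o, f) = o + 6*f*o (E(o, f) = 6*f*o + o = o + 6*f*o)
E(-2, -5)*s = -2*(1 + 6*(-5))*(-13/5) = -2*(1 - 30)*(-13/5) = -2*(-29)*(-13/5) = 58*(-13/5) = -754/5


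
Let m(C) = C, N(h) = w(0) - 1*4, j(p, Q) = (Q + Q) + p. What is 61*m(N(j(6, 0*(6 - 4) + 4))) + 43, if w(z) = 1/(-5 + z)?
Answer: -1066/5 ≈ -213.20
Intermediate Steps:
j(p, Q) = p + 2*Q (j(p, Q) = 2*Q + p = p + 2*Q)
N(h) = -21/5 (N(h) = 1/(-5 + 0) - 1*4 = 1/(-5) - 4 = -⅕ - 4 = -21/5)
61*m(N(j(6, 0*(6 - 4) + 4))) + 43 = 61*(-21/5) + 43 = -1281/5 + 43 = -1066/5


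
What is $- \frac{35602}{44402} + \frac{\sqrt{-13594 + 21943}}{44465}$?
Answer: $- \frac{17801}{22201} + \frac{11 \sqrt{69}}{44465} \approx -0.79976$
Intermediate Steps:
$- \frac{35602}{44402} + \frac{\sqrt{-13594 + 21943}}{44465} = \left(-35602\right) \frac{1}{44402} + \sqrt{8349} \cdot \frac{1}{44465} = - \frac{17801}{22201} + 11 \sqrt{69} \cdot \frac{1}{44465} = - \frac{17801}{22201} + \frac{11 \sqrt{69}}{44465}$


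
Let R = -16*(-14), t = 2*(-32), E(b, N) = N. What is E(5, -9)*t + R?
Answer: 800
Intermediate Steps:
t = -64
R = 224
E(5, -9)*t + R = -9*(-64) + 224 = 576 + 224 = 800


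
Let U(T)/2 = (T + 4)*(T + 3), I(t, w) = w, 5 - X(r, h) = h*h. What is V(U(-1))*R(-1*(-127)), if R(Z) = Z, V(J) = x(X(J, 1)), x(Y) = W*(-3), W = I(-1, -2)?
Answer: 762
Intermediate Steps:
X(r, h) = 5 - h**2 (X(r, h) = 5 - h*h = 5 - h**2)
W = -2
U(T) = 2*(3 + T)*(4 + T) (U(T) = 2*((T + 4)*(T + 3)) = 2*((4 + T)*(3 + T)) = 2*((3 + T)*(4 + T)) = 2*(3 + T)*(4 + T))
x(Y) = 6 (x(Y) = -2*(-3) = 6)
V(J) = 6
V(U(-1))*R(-1*(-127)) = 6*(-1*(-127)) = 6*127 = 762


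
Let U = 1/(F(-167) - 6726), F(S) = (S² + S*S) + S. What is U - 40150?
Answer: -1962732749/48885 ≈ -40150.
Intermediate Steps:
F(S) = S + 2*S² (F(S) = (S² + S²) + S = 2*S² + S = S + 2*S²)
U = 1/48885 (U = 1/(-167*(1 + 2*(-167)) - 6726) = 1/(-167*(1 - 334) - 6726) = 1/(-167*(-333) - 6726) = 1/(55611 - 6726) = 1/48885 ≈ 2.0456e-5)
U - 40150 = 1/48885 - 40150 = -1962732749/48885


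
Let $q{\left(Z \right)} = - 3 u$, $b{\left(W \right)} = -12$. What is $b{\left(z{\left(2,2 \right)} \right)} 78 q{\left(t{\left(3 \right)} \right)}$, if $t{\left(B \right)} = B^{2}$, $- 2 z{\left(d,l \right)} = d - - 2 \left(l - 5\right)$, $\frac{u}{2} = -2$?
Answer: $-11232$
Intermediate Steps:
$u = -4$ ($u = 2 \left(-2\right) = -4$)
$z{\left(d,l \right)} = 5 - l - \frac{d}{2}$ ($z{\left(d,l \right)} = - \frac{d - - 2 \left(l - 5\right)}{2} = - \frac{d - - 2 \left(-5 + l\right)}{2} = - \frac{d - \left(10 - 2 l\right)}{2} = - \frac{d + \left(-10 + 2 l\right)}{2} = - \frac{-10 + d + 2 l}{2} = 5 - l - \frac{d}{2}$)
$q{\left(Z \right)} = 12$ ($q{\left(Z \right)} = \left(-3\right) \left(-4\right) = 12$)
$b{\left(z{\left(2,2 \right)} \right)} 78 q{\left(t{\left(3 \right)} \right)} = \left(-12\right) 78 \cdot 12 = \left(-936\right) 12 = -11232$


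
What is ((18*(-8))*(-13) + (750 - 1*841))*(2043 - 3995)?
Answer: -3476512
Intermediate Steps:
((18*(-8))*(-13) + (750 - 1*841))*(2043 - 3995) = (-144*(-13) + (750 - 841))*(-1952) = (1872 - 91)*(-1952) = 1781*(-1952) = -3476512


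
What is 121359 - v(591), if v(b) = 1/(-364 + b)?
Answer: 27548492/227 ≈ 1.2136e+5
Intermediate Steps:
121359 - v(591) = 121359 - 1/(-364 + 591) = 121359 - 1/227 = 27548492/227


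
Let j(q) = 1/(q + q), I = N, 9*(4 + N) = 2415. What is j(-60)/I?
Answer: -1/31720 ≈ -3.1526e-5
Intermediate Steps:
N = 793/3 (N = -4 + (⅑)*2415 = -4 + 805/3 = 793/3 ≈ 264.33)
I = 793/3 ≈ 264.33
j(q) = 1/(2*q)
j(-60)/I = ((½)/(-60))/(793/3) = ((½)*(-1/60))*(3/793) = -1/120*3/793 = -1/31720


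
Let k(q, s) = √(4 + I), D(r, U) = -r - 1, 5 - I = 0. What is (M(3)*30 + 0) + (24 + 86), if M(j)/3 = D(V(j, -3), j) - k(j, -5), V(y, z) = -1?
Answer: -160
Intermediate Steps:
I = 5 (I = 5 - 1*0 = 5 + 0 = 5)
D(r, U) = -1 - r
k(q, s) = 3 (k(q, s) = √(4 + 5) = √9 = 3)
M(j) = -9 (M(j) = 3*((-1 - 1*(-1)) - 1*3) = 3*((-1 + 1) - 3) = 3*(0 - 3) = 3*(-3) = -9)
(M(3)*30 + 0) + (24 + 86) = (-9*30 + 0) + (24 + 86) = (-270 + 0) + 110 = -270 + 110 = -160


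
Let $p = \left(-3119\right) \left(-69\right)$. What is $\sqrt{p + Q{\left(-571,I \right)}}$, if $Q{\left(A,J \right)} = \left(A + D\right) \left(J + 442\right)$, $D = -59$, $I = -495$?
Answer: $\sqrt{248601} \approx 498.6$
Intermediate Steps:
$Q{\left(A,J \right)} = \left(-59 + A\right) \left(442 + J\right)$ ($Q{\left(A,J \right)} = \left(A - 59\right) \left(J + 442\right) = \left(-59 + A\right) \left(442 + J\right)$)
$p = 215211$
$\sqrt{p + Q{\left(-571,I \right)}} = \sqrt{215211 - -33390} = \sqrt{215211 + \left(-26078 + 29205 - 252382 + 282645\right)} = \sqrt{215211 + 33390} = \sqrt{248601}$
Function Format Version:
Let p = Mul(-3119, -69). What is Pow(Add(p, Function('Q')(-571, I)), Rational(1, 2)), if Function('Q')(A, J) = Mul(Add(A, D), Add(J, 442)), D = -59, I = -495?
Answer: Pow(248601, Rational(1, 2)) ≈ 498.60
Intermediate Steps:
Function('Q')(A, J) = Mul(Add(-59, A), Add(442, J)) (Function('Q')(A, J) = Mul(Add(A, -59), Add(J, 442)) = Mul(Add(-59, A), Add(442, J)))
p = 215211
Pow(Add(p, Function('Q')(-571, I)), Rational(1, 2)) = Pow(Add(215211, Add(-26078, Mul(-59, -495), Mul(442, -571), Mul(-571, -495))), Rational(1, 2)) = Pow(Add(215211, Add(-26078, 29205, -252382, 282645)), Rational(1, 2)) = Pow(Add(215211, 33390), Rational(1, 2)) = Pow(248601, Rational(1, 2))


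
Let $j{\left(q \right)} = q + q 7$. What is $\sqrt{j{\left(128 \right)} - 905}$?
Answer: $\sqrt{119} \approx 10.909$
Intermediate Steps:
$j{\left(q \right)} = 8 q$ ($j{\left(q \right)} = q + 7 q = 8 q$)
$\sqrt{j{\left(128 \right)} - 905} = \sqrt{8 \cdot 128 - 905} = \sqrt{1024 - 905} = \sqrt{119}$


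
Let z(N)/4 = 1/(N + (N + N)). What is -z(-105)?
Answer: 4/315 ≈ 0.012698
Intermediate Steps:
z(N) = 4/(3*N) (z(N) = 4/(N + (N + N)) = 4/(N + 2*N) = 4/((3*N)) = 4*(1/(3*N)) = 4/(3*N))
-z(-105) = -4/(3*(-105)) = -4*(-1)/(3*105) = -1*(-4/315) = 4/315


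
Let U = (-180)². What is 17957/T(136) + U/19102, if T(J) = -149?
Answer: -169093507/1423099 ≈ -118.82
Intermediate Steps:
U = 32400
17957/T(136) + U/19102 = 17957/(-149) + 32400/19102 = 17957*(-1/149) + 32400*(1/19102) = -17957/149 + 16200/9551 = -169093507/1423099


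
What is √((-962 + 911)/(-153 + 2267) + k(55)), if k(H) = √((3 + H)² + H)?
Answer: √(-107814 + 4468996*√3419)/2114 ≈ 7.6451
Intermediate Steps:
k(H) = √(H + (3 + H)²)
√((-962 + 911)/(-153 + 2267) + k(55)) = √((-962 + 911)/(-153 + 2267) + √(55 + (3 + 55)²)) = √(-51/2114 + √(55 + 58²)) = √(-51*1/2114 + √(55 + 3364)) = √(-51/2114 + √3419)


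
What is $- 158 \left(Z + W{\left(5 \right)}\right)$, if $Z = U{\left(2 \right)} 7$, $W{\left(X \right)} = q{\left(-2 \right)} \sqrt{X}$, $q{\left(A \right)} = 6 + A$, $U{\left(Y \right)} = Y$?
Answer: $-2212 - 632 \sqrt{5} \approx -3625.2$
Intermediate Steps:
$W{\left(X \right)} = 4 \sqrt{X}$ ($W{\left(X \right)} = \left(6 - 2\right) \sqrt{X} = 4 \sqrt{X}$)
$Z = 14$ ($Z = 2 \cdot 7 = 14$)
$- 158 \left(Z + W{\left(5 \right)}\right) = - 158 \left(14 + 4 \sqrt{5}\right) = -2212 - 632 \sqrt{5}$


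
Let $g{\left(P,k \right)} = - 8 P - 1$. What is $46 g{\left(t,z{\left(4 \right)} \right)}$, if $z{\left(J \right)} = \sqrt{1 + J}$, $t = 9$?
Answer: $-3358$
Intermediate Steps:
$g{\left(P,k \right)} = -1 - 8 P$
$46 g{\left(t,z{\left(4 \right)} \right)} = 46 \left(-1 - 72\right) = 46 \left(-73\right) = -3358$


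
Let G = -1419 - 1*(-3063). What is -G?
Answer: -1644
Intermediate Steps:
G = 1644 (G = -1419 + 3063 = 1644)
-G = -1*1644 = -1644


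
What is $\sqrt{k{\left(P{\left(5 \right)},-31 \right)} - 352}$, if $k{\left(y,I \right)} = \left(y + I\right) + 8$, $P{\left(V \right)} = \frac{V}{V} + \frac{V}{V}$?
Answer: $i \sqrt{373} \approx 19.313 i$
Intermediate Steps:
$P{\left(V \right)} = 2$ ($P{\left(V \right)} = 1 + 1 = 2$)
$k{\left(y,I \right)} = 8 + I + y$ ($k{\left(y,I \right)} = \left(I + y\right) + 8 = 8 + I + y$)
$\sqrt{k{\left(P{\left(5 \right)},-31 \right)} - 352} = \sqrt{\left(8 - 31 + 2\right) - 352} = \sqrt{-21 - 352} = \sqrt{-373} = i \sqrt{373}$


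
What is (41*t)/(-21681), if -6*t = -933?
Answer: -12751/43362 ≈ -0.29406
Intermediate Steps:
t = 311/2 (t = -⅙*(-933) = 311/2 ≈ 155.50)
(41*t)/(-21681) = (41*(311/2))/(-21681) = (12751/2)*(-1/21681) = -12751/43362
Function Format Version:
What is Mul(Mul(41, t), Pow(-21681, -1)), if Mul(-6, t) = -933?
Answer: Rational(-12751, 43362) ≈ -0.29406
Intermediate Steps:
t = Rational(311, 2) (t = Mul(Rational(-1, 6), -933) = Rational(311, 2) ≈ 155.50)
Mul(Mul(41, t), Pow(-21681, -1)) = Mul(Mul(41, Rational(311, 2)), Pow(-21681, -1)) = Mul(Rational(12751, 2), Rational(-1, 21681)) = Rational(-12751, 43362)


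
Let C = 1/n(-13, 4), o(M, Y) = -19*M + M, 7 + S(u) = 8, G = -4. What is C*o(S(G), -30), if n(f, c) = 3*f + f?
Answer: 9/26 ≈ 0.34615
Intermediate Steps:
S(u) = 1 (S(u) = -7 + 8 = 1)
n(f, c) = 4*f
o(M, Y) = -18*M
C = -1/52 (C = 1/(4*(-13)) = 1/(-52) = -1/52 ≈ -0.019231)
C*o(S(G), -30) = -(-9)/26 = -1/52*(-18) = 9/26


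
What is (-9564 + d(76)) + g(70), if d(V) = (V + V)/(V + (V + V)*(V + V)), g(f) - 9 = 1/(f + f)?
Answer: -81599583/8540 ≈ -9555.0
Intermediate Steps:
g(f) = 9 + 1/(2*f) (g(f) = 9 + 1/(f + f) = 9 + 1/(2*f))
d(V) = 2*V/(V + 4*V**2) (d(V) = (2*V)/(V + (2*V)*(2*V)) = (2*V)/(V + 4*V**2) = 2*V/(V + 4*V**2))
(-9564 + d(76)) + g(70) = (-9564 + 2/(1 + 4*76)) + (9 + (1/2)/70) = (-9564 + 2/(1 + 304)) + (9 + (1/2)*(1/70)) = (-9564 + 2/305) + (9 + 1/140) = (-9564 + 2*(1/305)) + 1261/140 = (-9564 + 2/305) + 1261/140 = -2917018/305 + 1261/140 = -81599583/8540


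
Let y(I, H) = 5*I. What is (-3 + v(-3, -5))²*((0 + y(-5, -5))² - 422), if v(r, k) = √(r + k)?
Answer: 203 - 2436*I*√2 ≈ 203.0 - 3445.0*I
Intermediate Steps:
v(r, k) = √(k + r)
(-3 + v(-3, -5))²*((0 + y(-5, -5))² - 422) = (-3 + √(-5 - 3))²*((0 + 5*(-5))² - 422) = (-3 + √(-8))²*((0 - 25)² - 422) = (-3 + 2*I*√2)²*((-25)² - 422) = (-3 + 2*I*√2)²*(625 - 422) = (-3 + 2*I*√2)²*203 = 203*(-3 + 2*I*√2)²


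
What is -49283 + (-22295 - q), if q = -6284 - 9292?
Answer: -56002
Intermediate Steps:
q = -15576
-49283 + (-22295 - q) = -49283 + (-22295 - 1*(-15576)) = -49283 + (-22295 + 15576) = -49283 - 6719 = -56002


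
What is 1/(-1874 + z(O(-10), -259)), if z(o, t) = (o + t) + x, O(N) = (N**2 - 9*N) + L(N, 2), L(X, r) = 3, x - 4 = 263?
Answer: -1/1673 ≈ -0.00059773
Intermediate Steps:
x = 267 (x = 4 + 263 = 267)
O(N) = 3 + N**2 - 9*N (O(N) = (N**2 - 9*N) + 3 = 3 + N**2 - 9*N)
z(o, t) = 267 + o + t (z(o, t) = (o + t) + 267 = 267 + o + t)
1/(-1874 + z(O(-10), -259)) = 1/(-1874 + (267 + (3 + (-10)**2 - 9*(-10)) - 259)) = 1/(-1874 + (267 + (3 + 100 + 90) - 259)) = 1/(-1874 + (267 + 193 - 259)) = 1/(-1874 + 201) = 1/(-1673) = -1/1673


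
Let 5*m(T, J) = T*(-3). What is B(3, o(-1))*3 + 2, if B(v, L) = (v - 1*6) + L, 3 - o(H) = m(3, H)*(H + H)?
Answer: -44/5 ≈ -8.8000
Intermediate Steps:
m(T, J) = -3*T/5 (m(T, J) = (T*(-3))/5 = (-3*T)/5 = -3*T/5)
o(H) = 3 + 18*H/5 (o(H) = 3 - (-⅗*3)*(H + H) = 3 - (-9)*2*H/5 = 3 - (-18)*H/5 = 3 + 18*H/5)
B(v, L) = -6 + L + v (B(v, L) = (v - 6) + L = (-6 + v) + L = -6 + L + v)
B(3, o(-1))*3 + 2 = (-6 + (3 + (18/5)*(-1)) + 3)*3 + 2 = (-6 + (3 - 18/5) + 3)*3 + 2 = (-6 - ⅗ + 3)*3 + 2 = -18/5*3 + 2 = -54/5 + 2 = -44/5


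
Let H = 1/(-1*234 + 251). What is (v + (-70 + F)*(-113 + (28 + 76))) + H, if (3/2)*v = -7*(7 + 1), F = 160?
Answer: -43211/51 ≈ -847.27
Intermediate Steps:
H = 1/17 (H = 1/(-234 + 251) = 1/17 ≈ 0.058824)
v = -112/3 (v = 2*(-7*(7 + 1))/3 = 2*(-7*8)/3 = (2/3)*(-56) = -112/3 ≈ -37.333)
(v + (-70 + F)*(-113 + (28 + 76))) + H = (-112/3 + (-70 + 160)*(-113 + (28 + 76))) + 1/17 = (-112/3 + 90*(-113 + 104)) + 1/17 = (-112/3 + 90*(-9)) + 1/17 = (-112/3 - 810) + 1/17 = -2542/3 + 1/17 = -43211/51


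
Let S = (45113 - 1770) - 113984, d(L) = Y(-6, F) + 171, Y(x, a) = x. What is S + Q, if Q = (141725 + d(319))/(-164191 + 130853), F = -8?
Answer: -1177585774/16669 ≈ -70645.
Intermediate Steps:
d(L) = 165 (d(L) = -6 + 171 = 165)
S = -70641 (S = 43343 - 113984 = -70641)
Q = -70945/16669 (Q = (141725 + 165)/(-164191 + 130853) = 141890/(-33338) = 141890*(-1/33338) = -70945/16669 ≈ -4.2561)
S + Q = -70641 - 70945/16669 = -1177585774/16669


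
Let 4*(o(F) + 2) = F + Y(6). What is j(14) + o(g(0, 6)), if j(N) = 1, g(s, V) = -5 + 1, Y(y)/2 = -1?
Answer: -5/2 ≈ -2.5000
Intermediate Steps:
Y(y) = -2 (Y(y) = 2*(-1) = -2)
g(s, V) = -4
o(F) = -5/2 + F/4 (o(F) = -2 + (F - 2)/4 = -2 + (-2 + F)/4 = -2 + (-½ + F/4) = -5/2 + F/4)
j(14) + o(g(0, 6)) = 1 + (-5/2 + (¼)*(-4)) = 1 + (-5/2 - 1) = 1 - 7/2 = -5/2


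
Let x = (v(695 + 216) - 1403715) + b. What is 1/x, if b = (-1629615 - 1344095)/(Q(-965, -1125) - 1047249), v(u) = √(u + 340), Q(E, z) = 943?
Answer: -384180662983080620/539279067115682784548941 - 821067184227*√139/539279067115682784548941 ≈ -7.1241e-7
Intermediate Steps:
v(u) = √(340 + u)
b = 1486855/523153 (b = (-1629615 - 1344095)/(943 - 1047249) = -2973710/(-1046306) = -2973710*(-1/1046306) = 1486855/523153 ≈ 2.8421)
x = -734356226540/523153 + 3*√139 (x = (√(340 + (695 + 216)) - 1403715) + 1486855/523153 = (√(340 + 911) - 1403715) + 1486855/523153 = (√1251 - 1403715) + 1486855/523153 = (3*√139 - 1403715) + 1486855/523153 = (-1403715 + 3*√139) + 1486855/523153 = -734356226540/523153 + 3*√139 ≈ -1.4037e+6)
1/x = 1/(-734356226540/523153 + 3*√139)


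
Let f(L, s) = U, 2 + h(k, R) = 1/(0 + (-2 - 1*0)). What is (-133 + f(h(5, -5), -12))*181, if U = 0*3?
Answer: -24073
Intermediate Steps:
h(k, R) = -5/2 (h(k, R) = -2 + 1/(0 + (-2 - 1*0)) = -2 + 1/(0 + (-2 + 0)) = -2 + 1/(0 - 2) = -2 + 1/(-2) = -2 - ½ = -5/2)
U = 0
f(L, s) = 0
(-133 + f(h(5, -5), -12))*181 = (-133 + 0)*181 = -133*181 = -24073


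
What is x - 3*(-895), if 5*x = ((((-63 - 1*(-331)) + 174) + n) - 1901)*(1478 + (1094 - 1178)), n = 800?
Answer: -905221/5 ≈ -1.8104e+5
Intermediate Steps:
x = -918646/5 (x = (((((-63 - 1*(-331)) + 174) + 800) - 1901)*(1478 + (1094 - 1178)))/5 = (((((-63 + 331) + 174) + 800) - 1901)*(1478 - 84))/5 = ((((268 + 174) + 800) - 1901)*1394)/5 = (((442 + 800) - 1901)*1394)/5 = ((1242 - 1901)*1394)/5 = (-659*1394)/5 = (⅕)*(-918646) = -918646/5 ≈ -1.8373e+5)
x - 3*(-895) = -918646/5 - 3*(-895) = -918646/5 + 2685 = -905221/5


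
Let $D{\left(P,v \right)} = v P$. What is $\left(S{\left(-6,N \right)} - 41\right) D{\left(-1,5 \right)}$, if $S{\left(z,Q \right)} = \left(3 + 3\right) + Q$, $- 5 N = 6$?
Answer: $181$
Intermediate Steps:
$N = - \frac{6}{5}$ ($N = \left(- \frac{1}{5}\right) 6 = - \frac{6}{5} \approx -1.2$)
$S{\left(z,Q \right)} = 6 + Q$
$D{\left(P,v \right)} = P v$
$\left(S{\left(-6,N \right)} - 41\right) D{\left(-1,5 \right)} = \left(\left(6 - \frac{6}{5}\right) - 41\right) \left(\left(-1\right) 5\right) = \left(\frac{24}{5} - 41\right) \left(-5\right) = \left(- \frac{181}{5}\right) \left(-5\right) = 181$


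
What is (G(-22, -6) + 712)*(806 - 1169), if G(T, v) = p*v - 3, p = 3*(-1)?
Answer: -263901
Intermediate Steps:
p = -3
G(T, v) = -3 - 3*v (G(T, v) = -3*v - 3 = -3 - 3*v)
(G(-22, -6) + 712)*(806 - 1169) = ((-3 - 3*(-6)) + 712)*(806 - 1169) = ((-3 + 18) + 712)*(-363) = (15 + 712)*(-363) = 727*(-363) = -263901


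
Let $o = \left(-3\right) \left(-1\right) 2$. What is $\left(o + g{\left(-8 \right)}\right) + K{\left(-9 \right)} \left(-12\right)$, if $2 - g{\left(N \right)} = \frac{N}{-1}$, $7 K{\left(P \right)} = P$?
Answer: $\frac{108}{7} \approx 15.429$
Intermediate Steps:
$K{\left(P \right)} = \frac{P}{7}$
$o = 6$ ($o = 3 \cdot 2 = 6$)
$g{\left(N \right)} = 2 + N$ ($g{\left(N \right)} = 2 - \frac{N}{-1} = 2 - N \left(-1\right) = 2 - - N = 2 + N$)
$\left(o + g{\left(-8 \right)}\right) + K{\left(-9 \right)} \left(-12\right) = \left(6 + \left(2 - 8\right)\right) + \frac{1}{7} \left(-9\right) \left(-12\right) = \left(6 - 6\right) - - \frac{108}{7} = 0 + \frac{108}{7} = \frac{108}{7}$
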